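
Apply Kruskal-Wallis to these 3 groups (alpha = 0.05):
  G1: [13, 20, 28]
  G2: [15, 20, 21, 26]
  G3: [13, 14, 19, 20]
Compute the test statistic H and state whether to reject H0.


Step 1: Combine all N = 11 observations and assign midranks.
sorted (value, group, rank): (13,G1,1.5), (13,G3,1.5), (14,G3,3), (15,G2,4), (19,G3,5), (20,G1,7), (20,G2,7), (20,G3,7), (21,G2,9), (26,G2,10), (28,G1,11)
Step 2: Sum ranks within each group.
R_1 = 19.5 (n_1 = 3)
R_2 = 30 (n_2 = 4)
R_3 = 16.5 (n_3 = 4)
Step 3: H = 12/(N(N+1)) * sum(R_i^2/n_i) - 3(N+1)
     = 12/(11*12) * (19.5^2/3 + 30^2/4 + 16.5^2/4) - 3*12
     = 0.090909 * 419.812 - 36
     = 2.164773.
Step 4: Ties present; correction factor C = 1 - 30/(11^3 - 11) = 0.977273. Corrected H = 2.164773 / 0.977273 = 2.215116.
Step 5: Under H0, H ~ chi^2(2); p-value = 0.330365.
Step 6: alpha = 0.05. fail to reject H0.

H = 2.2151, df = 2, p = 0.330365, fail to reject H0.


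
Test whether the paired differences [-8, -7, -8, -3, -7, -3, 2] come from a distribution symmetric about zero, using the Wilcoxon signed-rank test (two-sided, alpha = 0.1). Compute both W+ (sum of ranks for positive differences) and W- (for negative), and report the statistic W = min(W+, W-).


Step 1: Drop any zero differences (none here) and take |d_i|.
|d| = [8, 7, 8, 3, 7, 3, 2]
Step 2: Midrank |d_i| (ties get averaged ranks).
ranks: |8|->6.5, |7|->4.5, |8|->6.5, |3|->2.5, |7|->4.5, |3|->2.5, |2|->1
Step 3: Attach original signs; sum ranks with positive sign and with negative sign.
W+ = 1 = 1
W- = 6.5 + 4.5 + 6.5 + 2.5 + 4.5 + 2.5 = 27
(Check: W+ + W- = 28 should equal n(n+1)/2 = 28.)
Step 4: Test statistic W = min(W+, W-) = 1.
Step 5: Ties in |d|, so use the tie-corrected normal approximation.
        E[W] = n(n+1)/4 = 7*8/4 = 14.
        Tie groups: |d|=3 (t=2), |d|=7 (t=2), |d|=8 (t=2); sum(t^3 - t) = 18.
        Var[W] = n(n+1)(2n+1)/24 - sum(t^3-t)/48 = 840/24 - 18/48 = 34.625.
        z = (W - E[W]) / sqrt(Var[W]) = (1 - 14) / 5.8843 = -2.2093.
        Two-sided p = 2*Phi(z) = 0.027156.
Step 6: alpha = 0.1. reject H0.

W+ = 1, W- = 27, W = min = 1, p = 0.027156, reject H0.


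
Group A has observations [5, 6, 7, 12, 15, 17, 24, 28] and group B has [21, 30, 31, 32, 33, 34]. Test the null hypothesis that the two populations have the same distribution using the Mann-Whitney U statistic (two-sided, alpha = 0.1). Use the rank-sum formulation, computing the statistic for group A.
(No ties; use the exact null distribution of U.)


Step 1: Combine and sort all 14 observations; assign midranks.
sorted (value, group): (5,X), (6,X), (7,X), (12,X), (15,X), (17,X), (21,Y), (24,X), (28,X), (30,Y), (31,Y), (32,Y), (33,Y), (34,Y)
ranks: 5->1, 6->2, 7->3, 12->4, 15->5, 17->6, 21->7, 24->8, 28->9, 30->10, 31->11, 32->12, 33->13, 34->14
Step 2: Rank sum for X: R1 = 1 + 2 + 3 + 4 + 5 + 6 + 8 + 9 = 38.
Step 3: U_X = R1 - n1(n1+1)/2 = 38 - 8*9/2 = 38 - 36 = 2.
       U_Y = n1*n2 - U_X = 48 - 2 = 46.
Step 4: No ties, so the exact null distribution of U (based on enumerating the C(14,8) = 3003 equally likely rank assignments) gives the two-sided p-value.
Step 5: p-value = 0.002664; compare to alpha = 0.1. reject H0.

U_X = 2, p = 0.002664, reject H0 at alpha = 0.1.


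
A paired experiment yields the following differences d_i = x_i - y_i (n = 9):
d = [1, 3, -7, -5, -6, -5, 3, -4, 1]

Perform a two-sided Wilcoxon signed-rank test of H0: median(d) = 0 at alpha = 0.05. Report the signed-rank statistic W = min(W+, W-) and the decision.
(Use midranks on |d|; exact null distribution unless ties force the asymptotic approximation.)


Step 1: Drop any zero differences (none here) and take |d_i|.
|d| = [1, 3, 7, 5, 6, 5, 3, 4, 1]
Step 2: Midrank |d_i| (ties get averaged ranks).
ranks: |1|->1.5, |3|->3.5, |7|->9, |5|->6.5, |6|->8, |5|->6.5, |3|->3.5, |4|->5, |1|->1.5
Step 3: Attach original signs; sum ranks with positive sign and with negative sign.
W+ = 1.5 + 3.5 + 3.5 + 1.5 = 10
W- = 9 + 6.5 + 8 + 6.5 + 5 = 35
(Check: W+ + W- = 45 should equal n(n+1)/2 = 45.)
Step 4: Test statistic W = min(W+, W-) = 10.
Step 5: Ties in |d|, so use the tie-corrected normal approximation.
        E[W] = n(n+1)/4 = 9*10/4 = 22.5.
        Tie groups: |d|=1 (t=2), |d|=3 (t=2), |d|=5 (t=2); sum(t^3 - t) = 18.
        Var[W] = n(n+1)(2n+1)/24 - sum(t^3-t)/48 = 1710/24 - 18/48 = 70.875.
        z = (W - E[W]) / sqrt(Var[W]) = (10 - 22.5) / 8.4187 = -1.4848.
        Two-sided p = 2*Phi(z) = 0.137601.
Step 6: alpha = 0.05. fail to reject H0.

W+ = 10, W- = 35, W = min = 10, p = 0.137601, fail to reject H0.


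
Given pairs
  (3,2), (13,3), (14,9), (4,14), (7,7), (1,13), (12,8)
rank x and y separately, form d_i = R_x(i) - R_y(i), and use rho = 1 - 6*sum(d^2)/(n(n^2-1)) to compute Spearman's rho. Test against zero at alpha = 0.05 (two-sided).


Step 1: Rank x and y separately (midranks; no ties here).
rank(x): 3->2, 13->6, 14->7, 4->3, 7->4, 1->1, 12->5
rank(y): 2->1, 3->2, 9->5, 14->7, 7->3, 13->6, 8->4
Step 2: d_i = R_x(i) - R_y(i); compute d_i^2.
  (2-1)^2=1, (6-2)^2=16, (7-5)^2=4, (3-7)^2=16, (4-3)^2=1, (1-6)^2=25, (5-4)^2=1
sum(d^2) = 64.
Step 3: rho = 1 - 6*64 / (7*(7^2 - 1)) = 1 - 384/336 = -0.142857.
Step 4: Under H0, t = rho * sqrt((n-2)/(1-rho^2)) = -0.3227 ~ t(5).
Step 5: Two-sided p-value from the t-distribution with 5 df = 0.759945.
Step 6: alpha = 0.05. fail to reject H0.

rho = -0.1429, p = 0.759945, fail to reject H0 at alpha = 0.05.


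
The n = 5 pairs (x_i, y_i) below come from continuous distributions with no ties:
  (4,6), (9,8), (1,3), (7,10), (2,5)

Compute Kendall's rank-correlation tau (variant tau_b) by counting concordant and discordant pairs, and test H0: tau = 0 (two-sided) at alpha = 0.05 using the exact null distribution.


Step 1: Enumerate the 10 unordered pairs (i,j) with i<j and classify each by sign(x_j-x_i) * sign(y_j-y_i).
  (1,2):dx=+5,dy=+2->C; (1,3):dx=-3,dy=-3->C; (1,4):dx=+3,dy=+4->C; (1,5):dx=-2,dy=-1->C
  (2,3):dx=-8,dy=-5->C; (2,4):dx=-2,dy=+2->D; (2,5):dx=-7,dy=-3->C; (3,4):dx=+6,dy=+7->C
  (3,5):dx=+1,dy=+2->C; (4,5):dx=-5,dy=-5->C
Step 2: C = 9, D = 1, total pairs = 10.
Step 3: tau = (C - D)/(n(n-1)/2) = (9 - 1)/10 = 0.800000.
Step 4: Exact two-sided p-value (enumerate n! = 120 permutations of y under H0): p = 0.083333.
Step 5: alpha = 0.05. fail to reject H0.

tau_b = 0.8000 (C=9, D=1), p = 0.083333, fail to reject H0.


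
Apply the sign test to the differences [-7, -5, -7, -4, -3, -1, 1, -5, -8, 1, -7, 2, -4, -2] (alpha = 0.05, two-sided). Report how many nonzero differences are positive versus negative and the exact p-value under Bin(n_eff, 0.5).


Step 1: Discard zero differences. Original n = 14; n_eff = number of nonzero differences = 14.
Nonzero differences (with sign): -7, -5, -7, -4, -3, -1, +1, -5, -8, +1, -7, +2, -4, -2
Step 2: Count signs: positive = 3, negative = 11.
Step 3: Under H0: P(positive) = 0.5, so the number of positives S ~ Bin(14, 0.5).
Step 4: Two-sided exact p-value = sum of Bin(14,0.5) probabilities at or below the observed probability = 0.057373.
Step 5: alpha = 0.05. fail to reject H0.

n_eff = 14, pos = 3, neg = 11, p = 0.057373, fail to reject H0.


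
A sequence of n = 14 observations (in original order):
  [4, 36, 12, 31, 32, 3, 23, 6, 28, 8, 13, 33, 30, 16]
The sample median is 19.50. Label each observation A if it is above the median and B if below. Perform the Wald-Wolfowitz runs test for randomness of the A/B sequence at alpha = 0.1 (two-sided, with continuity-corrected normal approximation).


Step 1: Compute median = 19.50; label A = above, B = below.
Labels in order: BABAABABABBAAB  (n_A = 7, n_B = 7)
Step 2: Count runs R = 11.
Step 3: Under H0 (random ordering), E[R] = 2*n_A*n_B/(n_A+n_B) + 1 = 2*7*7/14 + 1 = 8.0000.
        Var[R] = 2*n_A*n_B*(2*n_A*n_B - n_A - n_B) / ((n_A+n_B)^2 * (n_A+n_B-1)) = 8232/2548 = 3.2308.
        SD[R] = 1.7974.
Step 4: Continuity-corrected z = (R - 0.5 - E[R]) / SD[R] = (11 - 0.5 - 8.0000) / 1.7974 = 1.3909.
Step 5: Two-sided p-value via normal approximation = 2*(1 - Phi(|z|)) = 0.164264.
Step 6: alpha = 0.1. fail to reject H0.

R = 11, z = 1.3909, p = 0.164264, fail to reject H0.


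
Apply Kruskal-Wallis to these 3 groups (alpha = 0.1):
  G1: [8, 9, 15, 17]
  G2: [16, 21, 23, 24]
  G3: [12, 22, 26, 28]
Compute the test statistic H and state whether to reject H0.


Step 1: Combine all N = 12 observations and assign midranks.
sorted (value, group, rank): (8,G1,1), (9,G1,2), (12,G3,3), (15,G1,4), (16,G2,5), (17,G1,6), (21,G2,7), (22,G3,8), (23,G2,9), (24,G2,10), (26,G3,11), (28,G3,12)
Step 2: Sum ranks within each group.
R_1 = 13 (n_1 = 4)
R_2 = 31 (n_2 = 4)
R_3 = 34 (n_3 = 4)
Step 3: H = 12/(N(N+1)) * sum(R_i^2/n_i) - 3(N+1)
     = 12/(12*13) * (13^2/4 + 31^2/4 + 34^2/4) - 3*13
     = 0.076923 * 571.5 - 39
     = 4.961538.
Step 4: No ties, so H is used without correction.
Step 5: Under H0, H ~ chi^2(2); p-value = 0.083679.
Step 6: alpha = 0.1. reject H0.

H = 4.9615, df = 2, p = 0.083679, reject H0.


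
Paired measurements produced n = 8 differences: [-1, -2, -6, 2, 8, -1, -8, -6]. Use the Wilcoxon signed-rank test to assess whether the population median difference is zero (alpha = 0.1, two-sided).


Step 1: Drop any zero differences (none here) and take |d_i|.
|d| = [1, 2, 6, 2, 8, 1, 8, 6]
Step 2: Midrank |d_i| (ties get averaged ranks).
ranks: |1|->1.5, |2|->3.5, |6|->5.5, |2|->3.5, |8|->7.5, |1|->1.5, |8|->7.5, |6|->5.5
Step 3: Attach original signs; sum ranks with positive sign and with negative sign.
W+ = 3.5 + 7.5 = 11
W- = 1.5 + 3.5 + 5.5 + 1.5 + 7.5 + 5.5 = 25
(Check: W+ + W- = 36 should equal n(n+1)/2 = 36.)
Step 4: Test statistic W = min(W+, W-) = 11.
Step 5: Ties in |d|, so use the tie-corrected normal approximation.
        E[W] = n(n+1)/4 = 8*9/4 = 18.
        Tie groups: |d|=1 (t=2), |d|=2 (t=2), |d|=6 (t=2), |d|=8 (t=2); sum(t^3 - t) = 24.
        Var[W] = n(n+1)(2n+1)/24 - sum(t^3-t)/48 = 1224/24 - 24/48 = 50.5.
        z = (W - E[W]) / sqrt(Var[W]) = (11 - 18) / 7.1063 = -0.9850.
        Two-sided p = 2*Phi(z) = 0.324606.
Step 6: alpha = 0.1. fail to reject H0.

W+ = 11, W- = 25, W = min = 11, p = 0.324606, fail to reject H0.


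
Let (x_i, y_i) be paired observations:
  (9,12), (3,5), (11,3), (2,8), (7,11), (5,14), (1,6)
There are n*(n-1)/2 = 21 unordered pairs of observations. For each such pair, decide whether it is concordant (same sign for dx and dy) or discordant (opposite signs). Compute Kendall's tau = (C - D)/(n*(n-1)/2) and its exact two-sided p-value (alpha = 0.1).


Step 1: Enumerate the 21 unordered pairs (i,j) with i<j and classify each by sign(x_j-x_i) * sign(y_j-y_i).
  (1,2):dx=-6,dy=-7->C; (1,3):dx=+2,dy=-9->D; (1,4):dx=-7,dy=-4->C; (1,5):dx=-2,dy=-1->C
  (1,6):dx=-4,dy=+2->D; (1,7):dx=-8,dy=-6->C; (2,3):dx=+8,dy=-2->D; (2,4):dx=-1,dy=+3->D
  (2,5):dx=+4,dy=+6->C; (2,6):dx=+2,dy=+9->C; (2,7):dx=-2,dy=+1->D; (3,4):dx=-9,dy=+5->D
  (3,5):dx=-4,dy=+8->D; (3,6):dx=-6,dy=+11->D; (3,7):dx=-10,dy=+3->D; (4,5):dx=+5,dy=+3->C
  (4,6):dx=+3,dy=+6->C; (4,7):dx=-1,dy=-2->C; (5,6):dx=-2,dy=+3->D; (5,7):dx=-6,dy=-5->C
  (6,7):dx=-4,dy=-8->C
Step 2: C = 11, D = 10, total pairs = 21.
Step 3: tau = (C - D)/(n(n-1)/2) = (11 - 10)/21 = 0.047619.
Step 4: Exact two-sided p-value (enumerate n! = 5040 permutations of y under H0): p = 1.000000.
Step 5: alpha = 0.1. fail to reject H0.

tau_b = 0.0476 (C=11, D=10), p = 1.000000, fail to reject H0.


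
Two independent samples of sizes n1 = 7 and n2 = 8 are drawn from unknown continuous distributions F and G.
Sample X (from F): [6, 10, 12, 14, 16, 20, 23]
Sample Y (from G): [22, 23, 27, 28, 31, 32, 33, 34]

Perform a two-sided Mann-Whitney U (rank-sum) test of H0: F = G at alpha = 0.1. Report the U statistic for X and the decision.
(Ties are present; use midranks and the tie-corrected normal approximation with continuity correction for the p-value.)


Step 1: Combine and sort all 15 observations; assign midranks.
sorted (value, group): (6,X), (10,X), (12,X), (14,X), (16,X), (20,X), (22,Y), (23,X), (23,Y), (27,Y), (28,Y), (31,Y), (32,Y), (33,Y), (34,Y)
ranks: 6->1, 10->2, 12->3, 14->4, 16->5, 20->6, 22->7, 23->8.5, 23->8.5, 27->10, 28->11, 31->12, 32->13, 33->14, 34->15
Step 2: Rank sum for X: R1 = 1 + 2 + 3 + 4 + 5 + 6 + 8.5 = 29.5.
Step 3: U_X = R1 - n1(n1+1)/2 = 29.5 - 7*8/2 = 29.5 - 28 = 1.5.
       U_Y = n1*n2 - U_X = 56 - 1.5 = 54.5.
Step 4: Ties are present, so use the tie-corrected normal approximation (with continuity correction) for the p-value.
Step 5: p-value = 0.002599; compare to alpha = 0.1. reject H0.

U_X = 1.5, p = 0.002599, reject H0 at alpha = 0.1.


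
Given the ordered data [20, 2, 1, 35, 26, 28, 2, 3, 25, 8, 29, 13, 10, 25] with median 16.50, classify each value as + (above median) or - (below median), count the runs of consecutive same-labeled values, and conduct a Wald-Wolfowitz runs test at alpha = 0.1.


Step 1: Compute median = 16.50; label A = above, B = below.
Labels in order: ABBAAABBABABBA  (n_A = 7, n_B = 7)
Step 2: Count runs R = 9.
Step 3: Under H0 (random ordering), E[R] = 2*n_A*n_B/(n_A+n_B) + 1 = 2*7*7/14 + 1 = 8.0000.
        Var[R] = 2*n_A*n_B*(2*n_A*n_B - n_A - n_B) / ((n_A+n_B)^2 * (n_A+n_B-1)) = 8232/2548 = 3.2308.
        SD[R] = 1.7974.
Step 4: Continuity-corrected z = (R - 0.5 - E[R]) / SD[R] = (9 - 0.5 - 8.0000) / 1.7974 = 0.2782.
Step 5: Two-sided p-value via normal approximation = 2*(1 - Phi(|z|)) = 0.780879.
Step 6: alpha = 0.1. fail to reject H0.

R = 9, z = 0.2782, p = 0.780879, fail to reject H0.


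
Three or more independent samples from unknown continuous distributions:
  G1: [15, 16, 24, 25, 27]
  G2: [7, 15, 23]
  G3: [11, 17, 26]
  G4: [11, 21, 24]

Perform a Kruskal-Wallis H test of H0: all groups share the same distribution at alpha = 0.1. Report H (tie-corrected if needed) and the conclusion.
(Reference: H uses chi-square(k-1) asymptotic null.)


Step 1: Combine all N = 14 observations and assign midranks.
sorted (value, group, rank): (7,G2,1), (11,G3,2.5), (11,G4,2.5), (15,G1,4.5), (15,G2,4.5), (16,G1,6), (17,G3,7), (21,G4,8), (23,G2,9), (24,G1,10.5), (24,G4,10.5), (25,G1,12), (26,G3,13), (27,G1,14)
Step 2: Sum ranks within each group.
R_1 = 47 (n_1 = 5)
R_2 = 14.5 (n_2 = 3)
R_3 = 22.5 (n_3 = 3)
R_4 = 21 (n_4 = 3)
Step 3: H = 12/(N(N+1)) * sum(R_i^2/n_i) - 3(N+1)
     = 12/(14*15) * (47^2/5 + 14.5^2/3 + 22.5^2/3 + 21^2/3) - 3*15
     = 0.057143 * 827.633 - 45
     = 2.293333.
Step 4: Ties present; correction factor C = 1 - 18/(14^3 - 14) = 0.993407. Corrected H = 2.293333 / 0.993407 = 2.308555.
Step 5: Under H0, H ~ chi^2(3); p-value = 0.510884.
Step 6: alpha = 0.1. fail to reject H0.

H = 2.3086, df = 3, p = 0.510884, fail to reject H0.


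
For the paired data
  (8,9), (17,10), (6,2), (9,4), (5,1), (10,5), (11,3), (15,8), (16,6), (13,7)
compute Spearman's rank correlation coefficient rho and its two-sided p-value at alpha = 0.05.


Step 1: Rank x and y separately (midranks; no ties here).
rank(x): 8->3, 17->10, 6->2, 9->4, 5->1, 10->5, 11->6, 15->8, 16->9, 13->7
rank(y): 9->9, 10->10, 2->2, 4->4, 1->1, 5->5, 3->3, 8->8, 6->6, 7->7
Step 2: d_i = R_x(i) - R_y(i); compute d_i^2.
  (3-9)^2=36, (10-10)^2=0, (2-2)^2=0, (4-4)^2=0, (1-1)^2=0, (5-5)^2=0, (6-3)^2=9, (8-8)^2=0, (9-6)^2=9, (7-7)^2=0
sum(d^2) = 54.
Step 3: rho = 1 - 6*54 / (10*(10^2 - 1)) = 1 - 324/990 = 0.672727.
Step 4: Under H0, t = rho * sqrt((n-2)/(1-rho^2)) = 2.5717 ~ t(8).
Step 5: Two-sided p-value from the t-distribution with 8 df = 0.033041.
Step 6: alpha = 0.05. reject H0.

rho = 0.6727, p = 0.033041, reject H0 at alpha = 0.05.


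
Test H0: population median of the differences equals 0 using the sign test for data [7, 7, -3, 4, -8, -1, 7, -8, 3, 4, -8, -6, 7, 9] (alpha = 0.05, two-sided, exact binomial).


Step 1: Discard zero differences. Original n = 14; n_eff = number of nonzero differences = 14.
Nonzero differences (with sign): +7, +7, -3, +4, -8, -1, +7, -8, +3, +4, -8, -6, +7, +9
Step 2: Count signs: positive = 8, negative = 6.
Step 3: Under H0: P(positive) = 0.5, so the number of positives S ~ Bin(14, 0.5).
Step 4: Two-sided exact p-value = sum of Bin(14,0.5) probabilities at or below the observed probability = 0.790527.
Step 5: alpha = 0.05. fail to reject H0.

n_eff = 14, pos = 8, neg = 6, p = 0.790527, fail to reject H0.


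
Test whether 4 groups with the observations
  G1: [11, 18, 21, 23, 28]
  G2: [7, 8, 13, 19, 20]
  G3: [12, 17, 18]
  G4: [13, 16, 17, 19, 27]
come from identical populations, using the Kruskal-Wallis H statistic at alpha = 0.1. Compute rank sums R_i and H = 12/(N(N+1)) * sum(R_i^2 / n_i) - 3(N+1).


Step 1: Combine all N = 18 observations and assign midranks.
sorted (value, group, rank): (7,G2,1), (8,G2,2), (11,G1,3), (12,G3,4), (13,G2,5.5), (13,G4,5.5), (16,G4,7), (17,G3,8.5), (17,G4,8.5), (18,G1,10.5), (18,G3,10.5), (19,G2,12.5), (19,G4,12.5), (20,G2,14), (21,G1,15), (23,G1,16), (27,G4,17), (28,G1,18)
Step 2: Sum ranks within each group.
R_1 = 62.5 (n_1 = 5)
R_2 = 35 (n_2 = 5)
R_3 = 23 (n_3 = 3)
R_4 = 50.5 (n_4 = 5)
Step 3: H = 12/(N(N+1)) * sum(R_i^2/n_i) - 3(N+1)
     = 12/(18*19) * (62.5^2/5 + 35^2/5 + 23^2/3 + 50.5^2/5) - 3*19
     = 0.035088 * 1712.63 - 57
     = 3.092398.
Step 4: Ties present; correction factor C = 1 - 24/(18^3 - 18) = 0.995872. Corrected H = 3.092398 / 0.995872 = 3.105216.
Step 5: Under H0, H ~ chi^2(3); p-value = 0.375686.
Step 6: alpha = 0.1. fail to reject H0.

H = 3.1052, df = 3, p = 0.375686, fail to reject H0.


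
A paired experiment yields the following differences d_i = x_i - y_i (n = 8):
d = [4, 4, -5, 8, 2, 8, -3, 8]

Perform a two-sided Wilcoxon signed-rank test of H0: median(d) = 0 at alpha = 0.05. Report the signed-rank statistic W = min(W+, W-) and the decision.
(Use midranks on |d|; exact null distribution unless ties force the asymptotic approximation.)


Step 1: Drop any zero differences (none here) and take |d_i|.
|d| = [4, 4, 5, 8, 2, 8, 3, 8]
Step 2: Midrank |d_i| (ties get averaged ranks).
ranks: |4|->3.5, |4|->3.5, |5|->5, |8|->7, |2|->1, |8|->7, |3|->2, |8|->7
Step 3: Attach original signs; sum ranks with positive sign and with negative sign.
W+ = 3.5 + 3.5 + 7 + 1 + 7 + 7 = 29
W- = 5 + 2 = 7
(Check: W+ + W- = 36 should equal n(n+1)/2 = 36.)
Step 4: Test statistic W = min(W+, W-) = 7.
Step 5: Ties in |d|, so use the tie-corrected normal approximation.
        E[W] = n(n+1)/4 = 8*9/4 = 18.
        Tie groups: |d|=4 (t=2), |d|=8 (t=3); sum(t^3 - t) = 30.
        Var[W] = n(n+1)(2n+1)/24 - sum(t^3-t)/48 = 1224/24 - 30/48 = 50.375.
        z = (W - E[W]) / sqrt(Var[W]) = (7 - 18) / 7.0975 = -1.5498.
        Two-sided p = 2*Phi(z) = 0.121181.
Step 6: alpha = 0.05. fail to reject H0.

W+ = 29, W- = 7, W = min = 7, p = 0.121181, fail to reject H0.


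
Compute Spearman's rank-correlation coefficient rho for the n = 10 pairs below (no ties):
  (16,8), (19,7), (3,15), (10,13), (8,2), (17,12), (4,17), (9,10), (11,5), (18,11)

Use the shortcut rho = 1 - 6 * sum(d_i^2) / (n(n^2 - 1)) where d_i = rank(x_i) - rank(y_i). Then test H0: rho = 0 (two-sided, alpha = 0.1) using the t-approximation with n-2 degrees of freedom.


Step 1: Rank x and y separately (midranks; no ties here).
rank(x): 16->7, 19->10, 3->1, 10->5, 8->3, 17->8, 4->2, 9->4, 11->6, 18->9
rank(y): 8->4, 7->3, 15->9, 13->8, 2->1, 12->7, 17->10, 10->5, 5->2, 11->6
Step 2: d_i = R_x(i) - R_y(i); compute d_i^2.
  (7-4)^2=9, (10-3)^2=49, (1-9)^2=64, (5-8)^2=9, (3-1)^2=4, (8-7)^2=1, (2-10)^2=64, (4-5)^2=1, (6-2)^2=16, (9-6)^2=9
sum(d^2) = 226.
Step 3: rho = 1 - 6*226 / (10*(10^2 - 1)) = 1 - 1356/990 = -0.369697.
Step 4: Under H0, t = rho * sqrt((n-2)/(1-rho^2)) = -1.1254 ~ t(8).
Step 5: Two-sided p-value from the t-distribution with 8 df = 0.293050.
Step 6: alpha = 0.1. fail to reject H0.

rho = -0.3697, p = 0.293050, fail to reject H0 at alpha = 0.1.


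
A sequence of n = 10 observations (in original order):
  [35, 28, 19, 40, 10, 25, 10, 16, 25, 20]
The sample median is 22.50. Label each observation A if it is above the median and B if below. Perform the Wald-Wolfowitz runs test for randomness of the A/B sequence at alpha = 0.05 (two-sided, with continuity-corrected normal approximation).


Step 1: Compute median = 22.50; label A = above, B = below.
Labels in order: AABABABBAB  (n_A = 5, n_B = 5)
Step 2: Count runs R = 8.
Step 3: Under H0 (random ordering), E[R] = 2*n_A*n_B/(n_A+n_B) + 1 = 2*5*5/10 + 1 = 6.0000.
        Var[R] = 2*n_A*n_B*(2*n_A*n_B - n_A - n_B) / ((n_A+n_B)^2 * (n_A+n_B-1)) = 2000/900 = 2.2222.
        SD[R] = 1.4907.
Step 4: Continuity-corrected z = (R - 0.5 - E[R]) / SD[R] = (8 - 0.5 - 6.0000) / 1.4907 = 1.0062.
Step 5: Two-sided p-value via normal approximation = 2*(1 - Phi(|z|)) = 0.314305.
Step 6: alpha = 0.05. fail to reject H0.

R = 8, z = 1.0062, p = 0.314305, fail to reject H0.


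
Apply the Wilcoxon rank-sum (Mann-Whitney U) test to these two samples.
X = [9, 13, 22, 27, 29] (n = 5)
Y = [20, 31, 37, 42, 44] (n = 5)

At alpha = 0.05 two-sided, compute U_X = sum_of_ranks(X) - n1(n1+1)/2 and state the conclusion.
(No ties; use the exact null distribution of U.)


Step 1: Combine and sort all 10 observations; assign midranks.
sorted (value, group): (9,X), (13,X), (20,Y), (22,X), (27,X), (29,X), (31,Y), (37,Y), (42,Y), (44,Y)
ranks: 9->1, 13->2, 20->3, 22->4, 27->5, 29->6, 31->7, 37->8, 42->9, 44->10
Step 2: Rank sum for X: R1 = 1 + 2 + 4 + 5 + 6 = 18.
Step 3: U_X = R1 - n1(n1+1)/2 = 18 - 5*6/2 = 18 - 15 = 3.
       U_Y = n1*n2 - U_X = 25 - 3 = 22.
Step 4: No ties, so the exact null distribution of U (based on enumerating the C(10,5) = 252 equally likely rank assignments) gives the two-sided p-value.
Step 5: p-value = 0.055556; compare to alpha = 0.05. fail to reject H0.

U_X = 3, p = 0.055556, fail to reject H0 at alpha = 0.05.


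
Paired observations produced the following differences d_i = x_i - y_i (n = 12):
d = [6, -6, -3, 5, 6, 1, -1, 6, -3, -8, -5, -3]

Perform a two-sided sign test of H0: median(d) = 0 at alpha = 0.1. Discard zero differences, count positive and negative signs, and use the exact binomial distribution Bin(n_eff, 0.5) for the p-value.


Step 1: Discard zero differences. Original n = 12; n_eff = number of nonzero differences = 12.
Nonzero differences (with sign): +6, -6, -3, +5, +6, +1, -1, +6, -3, -8, -5, -3
Step 2: Count signs: positive = 5, negative = 7.
Step 3: Under H0: P(positive) = 0.5, so the number of positives S ~ Bin(12, 0.5).
Step 4: Two-sided exact p-value = sum of Bin(12,0.5) probabilities at or below the observed probability = 0.774414.
Step 5: alpha = 0.1. fail to reject H0.

n_eff = 12, pos = 5, neg = 7, p = 0.774414, fail to reject H0.


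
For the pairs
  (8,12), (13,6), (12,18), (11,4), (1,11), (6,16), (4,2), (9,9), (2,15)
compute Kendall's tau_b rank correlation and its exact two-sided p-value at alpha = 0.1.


Step 1: Enumerate the 36 unordered pairs (i,j) with i<j and classify each by sign(x_j-x_i) * sign(y_j-y_i).
  (1,2):dx=+5,dy=-6->D; (1,3):dx=+4,dy=+6->C; (1,4):dx=+3,dy=-8->D; (1,5):dx=-7,dy=-1->C
  (1,6):dx=-2,dy=+4->D; (1,7):dx=-4,dy=-10->C; (1,8):dx=+1,dy=-3->D; (1,9):dx=-6,dy=+3->D
  (2,3):dx=-1,dy=+12->D; (2,4):dx=-2,dy=-2->C; (2,5):dx=-12,dy=+5->D; (2,6):dx=-7,dy=+10->D
  (2,7):dx=-9,dy=-4->C; (2,8):dx=-4,dy=+3->D; (2,9):dx=-11,dy=+9->D; (3,4):dx=-1,dy=-14->C
  (3,5):dx=-11,dy=-7->C; (3,6):dx=-6,dy=-2->C; (3,7):dx=-8,dy=-16->C; (3,8):dx=-3,dy=-9->C
  (3,9):dx=-10,dy=-3->C; (4,5):dx=-10,dy=+7->D; (4,6):dx=-5,dy=+12->D; (4,7):dx=-7,dy=-2->C
  (4,8):dx=-2,dy=+5->D; (4,9):dx=-9,dy=+11->D; (5,6):dx=+5,dy=+5->C; (5,7):dx=+3,dy=-9->D
  (5,8):dx=+8,dy=-2->D; (5,9):dx=+1,dy=+4->C; (6,7):dx=-2,dy=-14->C; (6,8):dx=+3,dy=-7->D
  (6,9):dx=-4,dy=-1->C; (7,8):dx=+5,dy=+7->C; (7,9):dx=-2,dy=+13->D; (8,9):dx=-7,dy=+6->D
Step 2: C = 17, D = 19, total pairs = 36.
Step 3: tau = (C - D)/(n(n-1)/2) = (17 - 19)/36 = -0.055556.
Step 4: Exact two-sided p-value (enumerate n! = 362880 permutations of y under H0): p = 0.919455.
Step 5: alpha = 0.1. fail to reject H0.

tau_b = -0.0556 (C=17, D=19), p = 0.919455, fail to reject H0.


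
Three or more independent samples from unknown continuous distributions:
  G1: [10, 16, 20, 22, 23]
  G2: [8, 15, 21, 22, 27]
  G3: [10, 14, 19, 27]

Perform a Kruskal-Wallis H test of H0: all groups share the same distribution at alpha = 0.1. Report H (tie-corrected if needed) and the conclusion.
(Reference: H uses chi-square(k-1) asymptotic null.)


Step 1: Combine all N = 14 observations and assign midranks.
sorted (value, group, rank): (8,G2,1), (10,G1,2.5), (10,G3,2.5), (14,G3,4), (15,G2,5), (16,G1,6), (19,G3,7), (20,G1,8), (21,G2,9), (22,G1,10.5), (22,G2,10.5), (23,G1,12), (27,G2,13.5), (27,G3,13.5)
Step 2: Sum ranks within each group.
R_1 = 39 (n_1 = 5)
R_2 = 39 (n_2 = 5)
R_3 = 27 (n_3 = 4)
Step 3: H = 12/(N(N+1)) * sum(R_i^2/n_i) - 3(N+1)
     = 12/(14*15) * (39^2/5 + 39^2/5 + 27^2/4) - 3*15
     = 0.057143 * 790.65 - 45
     = 0.180000.
Step 4: Ties present; correction factor C = 1 - 18/(14^3 - 14) = 0.993407. Corrected H = 0.180000 / 0.993407 = 0.181195.
Step 5: Under H0, H ~ chi^2(2); p-value = 0.913385.
Step 6: alpha = 0.1. fail to reject H0.

H = 0.1812, df = 2, p = 0.913385, fail to reject H0.


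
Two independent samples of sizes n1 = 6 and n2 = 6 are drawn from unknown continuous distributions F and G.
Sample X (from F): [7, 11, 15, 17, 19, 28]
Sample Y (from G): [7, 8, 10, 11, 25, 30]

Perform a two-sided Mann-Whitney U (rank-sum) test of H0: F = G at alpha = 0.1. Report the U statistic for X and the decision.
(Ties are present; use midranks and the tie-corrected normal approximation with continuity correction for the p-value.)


Step 1: Combine and sort all 12 observations; assign midranks.
sorted (value, group): (7,X), (7,Y), (8,Y), (10,Y), (11,X), (11,Y), (15,X), (17,X), (19,X), (25,Y), (28,X), (30,Y)
ranks: 7->1.5, 7->1.5, 8->3, 10->4, 11->5.5, 11->5.5, 15->7, 17->8, 19->9, 25->10, 28->11, 30->12
Step 2: Rank sum for X: R1 = 1.5 + 5.5 + 7 + 8 + 9 + 11 = 42.
Step 3: U_X = R1 - n1(n1+1)/2 = 42 - 6*7/2 = 42 - 21 = 21.
       U_Y = n1*n2 - U_X = 36 - 21 = 15.
Step 4: Ties are present, so use the tie-corrected normal approximation (with continuity correction) for the p-value.
Step 5: p-value = 0.687885; compare to alpha = 0.1. fail to reject H0.

U_X = 21, p = 0.687885, fail to reject H0 at alpha = 0.1.


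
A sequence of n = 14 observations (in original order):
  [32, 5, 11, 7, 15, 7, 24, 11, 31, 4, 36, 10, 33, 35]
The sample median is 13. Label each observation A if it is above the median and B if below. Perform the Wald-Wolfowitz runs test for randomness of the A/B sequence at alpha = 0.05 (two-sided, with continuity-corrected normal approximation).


Step 1: Compute median = 13; label A = above, B = below.
Labels in order: ABBBABABABABAA  (n_A = 7, n_B = 7)
Step 2: Count runs R = 11.
Step 3: Under H0 (random ordering), E[R] = 2*n_A*n_B/(n_A+n_B) + 1 = 2*7*7/14 + 1 = 8.0000.
        Var[R] = 2*n_A*n_B*(2*n_A*n_B - n_A - n_B) / ((n_A+n_B)^2 * (n_A+n_B-1)) = 8232/2548 = 3.2308.
        SD[R] = 1.7974.
Step 4: Continuity-corrected z = (R - 0.5 - E[R]) / SD[R] = (11 - 0.5 - 8.0000) / 1.7974 = 1.3909.
Step 5: Two-sided p-value via normal approximation = 2*(1 - Phi(|z|)) = 0.164264.
Step 6: alpha = 0.05. fail to reject H0.

R = 11, z = 1.3909, p = 0.164264, fail to reject H0.


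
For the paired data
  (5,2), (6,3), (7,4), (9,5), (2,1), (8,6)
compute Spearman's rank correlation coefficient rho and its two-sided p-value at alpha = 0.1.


Step 1: Rank x and y separately (midranks; no ties here).
rank(x): 5->2, 6->3, 7->4, 9->6, 2->1, 8->5
rank(y): 2->2, 3->3, 4->4, 5->5, 1->1, 6->6
Step 2: d_i = R_x(i) - R_y(i); compute d_i^2.
  (2-2)^2=0, (3-3)^2=0, (4-4)^2=0, (6-5)^2=1, (1-1)^2=0, (5-6)^2=1
sum(d^2) = 2.
Step 3: rho = 1 - 6*2 / (6*(6^2 - 1)) = 1 - 12/210 = 0.942857.
Step 4: Under H0, t = rho * sqrt((n-2)/(1-rho^2)) = 5.6595 ~ t(4).
Step 5: Two-sided p-value from the t-distribution with 4 df = 0.004805.
Step 6: alpha = 0.1. reject H0.

rho = 0.9429, p = 0.004805, reject H0 at alpha = 0.1.


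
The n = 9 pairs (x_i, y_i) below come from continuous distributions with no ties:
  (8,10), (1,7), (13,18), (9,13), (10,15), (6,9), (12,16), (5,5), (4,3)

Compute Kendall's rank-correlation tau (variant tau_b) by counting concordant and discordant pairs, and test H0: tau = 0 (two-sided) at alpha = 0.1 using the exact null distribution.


Step 1: Enumerate the 36 unordered pairs (i,j) with i<j and classify each by sign(x_j-x_i) * sign(y_j-y_i).
  (1,2):dx=-7,dy=-3->C; (1,3):dx=+5,dy=+8->C; (1,4):dx=+1,dy=+3->C; (1,5):dx=+2,dy=+5->C
  (1,6):dx=-2,dy=-1->C; (1,7):dx=+4,dy=+6->C; (1,8):dx=-3,dy=-5->C; (1,9):dx=-4,dy=-7->C
  (2,3):dx=+12,dy=+11->C; (2,4):dx=+8,dy=+6->C; (2,5):dx=+9,dy=+8->C; (2,6):dx=+5,dy=+2->C
  (2,7):dx=+11,dy=+9->C; (2,8):dx=+4,dy=-2->D; (2,9):dx=+3,dy=-4->D; (3,4):dx=-4,dy=-5->C
  (3,5):dx=-3,dy=-3->C; (3,6):dx=-7,dy=-9->C; (3,7):dx=-1,dy=-2->C; (3,8):dx=-8,dy=-13->C
  (3,9):dx=-9,dy=-15->C; (4,5):dx=+1,dy=+2->C; (4,6):dx=-3,dy=-4->C; (4,7):dx=+3,dy=+3->C
  (4,8):dx=-4,dy=-8->C; (4,9):dx=-5,dy=-10->C; (5,6):dx=-4,dy=-6->C; (5,7):dx=+2,dy=+1->C
  (5,8):dx=-5,dy=-10->C; (5,9):dx=-6,dy=-12->C; (6,7):dx=+6,dy=+7->C; (6,8):dx=-1,dy=-4->C
  (6,9):dx=-2,dy=-6->C; (7,8):dx=-7,dy=-11->C; (7,9):dx=-8,dy=-13->C; (8,9):dx=-1,dy=-2->C
Step 2: C = 34, D = 2, total pairs = 36.
Step 3: tau = (C - D)/(n(n-1)/2) = (34 - 2)/36 = 0.888889.
Step 4: Exact two-sided p-value (enumerate n! = 362880 permutations of y under H0): p = 0.000243.
Step 5: alpha = 0.1. reject H0.

tau_b = 0.8889 (C=34, D=2), p = 0.000243, reject H0.


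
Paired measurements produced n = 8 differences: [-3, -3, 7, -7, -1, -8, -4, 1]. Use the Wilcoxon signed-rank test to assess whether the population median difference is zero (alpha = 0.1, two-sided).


Step 1: Drop any zero differences (none here) and take |d_i|.
|d| = [3, 3, 7, 7, 1, 8, 4, 1]
Step 2: Midrank |d_i| (ties get averaged ranks).
ranks: |3|->3.5, |3|->3.5, |7|->6.5, |7|->6.5, |1|->1.5, |8|->8, |4|->5, |1|->1.5
Step 3: Attach original signs; sum ranks with positive sign and with negative sign.
W+ = 6.5 + 1.5 = 8
W- = 3.5 + 3.5 + 6.5 + 1.5 + 8 + 5 = 28
(Check: W+ + W- = 36 should equal n(n+1)/2 = 36.)
Step 4: Test statistic W = min(W+, W-) = 8.
Step 5: Ties in |d|, so use the tie-corrected normal approximation.
        E[W] = n(n+1)/4 = 8*9/4 = 18.
        Tie groups: |d|=1 (t=2), |d|=3 (t=2), |d|=7 (t=2); sum(t^3 - t) = 18.
        Var[W] = n(n+1)(2n+1)/24 - sum(t^3-t)/48 = 1224/24 - 18/48 = 50.625.
        z = (W - E[W]) / sqrt(Var[W]) = (8 - 18) / 7.1151 = -1.4055.
        Two-sided p = 2*Phi(z) = 0.159886.
Step 6: alpha = 0.1. fail to reject H0.

W+ = 8, W- = 28, W = min = 8, p = 0.159886, fail to reject H0.


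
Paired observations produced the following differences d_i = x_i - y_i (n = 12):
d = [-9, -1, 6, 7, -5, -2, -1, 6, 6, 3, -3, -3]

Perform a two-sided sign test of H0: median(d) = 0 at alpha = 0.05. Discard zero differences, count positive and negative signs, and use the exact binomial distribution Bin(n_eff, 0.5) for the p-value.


Step 1: Discard zero differences. Original n = 12; n_eff = number of nonzero differences = 12.
Nonzero differences (with sign): -9, -1, +6, +7, -5, -2, -1, +6, +6, +3, -3, -3
Step 2: Count signs: positive = 5, negative = 7.
Step 3: Under H0: P(positive) = 0.5, so the number of positives S ~ Bin(12, 0.5).
Step 4: Two-sided exact p-value = sum of Bin(12,0.5) probabilities at or below the observed probability = 0.774414.
Step 5: alpha = 0.05. fail to reject H0.

n_eff = 12, pos = 5, neg = 7, p = 0.774414, fail to reject H0.


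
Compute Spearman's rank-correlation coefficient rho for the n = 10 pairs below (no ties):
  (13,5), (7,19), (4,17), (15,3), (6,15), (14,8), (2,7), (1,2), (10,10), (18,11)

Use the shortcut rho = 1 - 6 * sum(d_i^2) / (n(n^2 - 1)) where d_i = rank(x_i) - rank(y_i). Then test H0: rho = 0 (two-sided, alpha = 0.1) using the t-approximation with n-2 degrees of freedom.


Step 1: Rank x and y separately (midranks; no ties here).
rank(x): 13->7, 7->5, 4->3, 15->9, 6->4, 14->8, 2->2, 1->1, 10->6, 18->10
rank(y): 5->3, 19->10, 17->9, 3->2, 15->8, 8->5, 7->4, 2->1, 10->6, 11->7
Step 2: d_i = R_x(i) - R_y(i); compute d_i^2.
  (7-3)^2=16, (5-10)^2=25, (3-9)^2=36, (9-2)^2=49, (4-8)^2=16, (8-5)^2=9, (2-4)^2=4, (1-1)^2=0, (6-6)^2=0, (10-7)^2=9
sum(d^2) = 164.
Step 3: rho = 1 - 6*164 / (10*(10^2 - 1)) = 1 - 984/990 = 0.006061.
Step 4: Under H0, t = rho * sqrt((n-2)/(1-rho^2)) = 0.0171 ~ t(8).
Step 5: Two-sided p-value from the t-distribution with 8 df = 0.986743.
Step 6: alpha = 0.1. fail to reject H0.

rho = 0.0061, p = 0.986743, fail to reject H0 at alpha = 0.1.


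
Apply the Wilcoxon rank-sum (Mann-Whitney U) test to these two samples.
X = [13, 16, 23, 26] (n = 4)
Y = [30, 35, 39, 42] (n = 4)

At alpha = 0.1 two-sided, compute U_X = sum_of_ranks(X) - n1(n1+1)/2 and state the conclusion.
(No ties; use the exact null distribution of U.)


Step 1: Combine and sort all 8 observations; assign midranks.
sorted (value, group): (13,X), (16,X), (23,X), (26,X), (30,Y), (35,Y), (39,Y), (42,Y)
ranks: 13->1, 16->2, 23->3, 26->4, 30->5, 35->6, 39->7, 42->8
Step 2: Rank sum for X: R1 = 1 + 2 + 3 + 4 = 10.
Step 3: U_X = R1 - n1(n1+1)/2 = 10 - 4*5/2 = 10 - 10 = 0.
       U_Y = n1*n2 - U_X = 16 - 0 = 16.
Step 4: No ties, so the exact null distribution of U (based on enumerating the C(8,4) = 70 equally likely rank assignments) gives the two-sided p-value.
Step 5: p-value = 0.028571; compare to alpha = 0.1. reject H0.

U_X = 0, p = 0.028571, reject H0 at alpha = 0.1.


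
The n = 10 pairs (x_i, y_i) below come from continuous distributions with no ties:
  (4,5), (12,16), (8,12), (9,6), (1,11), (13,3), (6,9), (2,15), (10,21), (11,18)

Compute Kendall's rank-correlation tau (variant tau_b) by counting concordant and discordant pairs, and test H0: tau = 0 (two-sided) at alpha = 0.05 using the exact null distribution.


Step 1: Enumerate the 45 unordered pairs (i,j) with i<j and classify each by sign(x_j-x_i) * sign(y_j-y_i).
  (1,2):dx=+8,dy=+11->C; (1,3):dx=+4,dy=+7->C; (1,4):dx=+5,dy=+1->C; (1,5):dx=-3,dy=+6->D
  (1,6):dx=+9,dy=-2->D; (1,7):dx=+2,dy=+4->C; (1,8):dx=-2,dy=+10->D; (1,9):dx=+6,dy=+16->C
  (1,10):dx=+7,dy=+13->C; (2,3):dx=-4,dy=-4->C; (2,4):dx=-3,dy=-10->C; (2,5):dx=-11,dy=-5->C
  (2,6):dx=+1,dy=-13->D; (2,7):dx=-6,dy=-7->C; (2,8):dx=-10,dy=-1->C; (2,9):dx=-2,dy=+5->D
  (2,10):dx=-1,dy=+2->D; (3,4):dx=+1,dy=-6->D; (3,5):dx=-7,dy=-1->C; (3,6):dx=+5,dy=-9->D
  (3,7):dx=-2,dy=-3->C; (3,8):dx=-6,dy=+3->D; (3,9):dx=+2,dy=+9->C; (3,10):dx=+3,dy=+6->C
  (4,5):dx=-8,dy=+5->D; (4,6):dx=+4,dy=-3->D; (4,7):dx=-3,dy=+3->D; (4,8):dx=-7,dy=+9->D
  (4,9):dx=+1,dy=+15->C; (4,10):dx=+2,dy=+12->C; (5,6):dx=+12,dy=-8->D; (5,7):dx=+5,dy=-2->D
  (5,8):dx=+1,dy=+4->C; (5,9):dx=+9,dy=+10->C; (5,10):dx=+10,dy=+7->C; (6,7):dx=-7,dy=+6->D
  (6,8):dx=-11,dy=+12->D; (6,9):dx=-3,dy=+18->D; (6,10):dx=-2,dy=+15->D; (7,8):dx=-4,dy=+6->D
  (7,9):dx=+4,dy=+12->C; (7,10):dx=+5,dy=+9->C; (8,9):dx=+8,dy=+6->C; (8,10):dx=+9,dy=+3->C
  (9,10):dx=+1,dy=-3->D
Step 2: C = 24, D = 21, total pairs = 45.
Step 3: tau = (C - D)/(n(n-1)/2) = (24 - 21)/45 = 0.066667.
Step 4: Exact two-sided p-value (enumerate n! = 3628800 permutations of y under H0): p = 0.861801.
Step 5: alpha = 0.05. fail to reject H0.

tau_b = 0.0667 (C=24, D=21), p = 0.861801, fail to reject H0.


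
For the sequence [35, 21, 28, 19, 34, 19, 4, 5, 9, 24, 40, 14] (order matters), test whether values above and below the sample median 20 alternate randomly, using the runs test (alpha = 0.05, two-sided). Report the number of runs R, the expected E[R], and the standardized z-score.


Step 1: Compute median = 20; label A = above, B = below.
Labels in order: AAABABBBBAAB  (n_A = 6, n_B = 6)
Step 2: Count runs R = 6.
Step 3: Under H0 (random ordering), E[R] = 2*n_A*n_B/(n_A+n_B) + 1 = 2*6*6/12 + 1 = 7.0000.
        Var[R] = 2*n_A*n_B*(2*n_A*n_B - n_A - n_B) / ((n_A+n_B)^2 * (n_A+n_B-1)) = 4320/1584 = 2.7273.
        SD[R] = 1.6514.
Step 4: Continuity-corrected z = (R + 0.5 - E[R]) / SD[R] = (6 + 0.5 - 7.0000) / 1.6514 = -0.3028.
Step 5: Two-sided p-value via normal approximation = 2*(1 - Phi(|z|)) = 0.762069.
Step 6: alpha = 0.05. fail to reject H0.

R = 6, z = -0.3028, p = 0.762069, fail to reject H0.


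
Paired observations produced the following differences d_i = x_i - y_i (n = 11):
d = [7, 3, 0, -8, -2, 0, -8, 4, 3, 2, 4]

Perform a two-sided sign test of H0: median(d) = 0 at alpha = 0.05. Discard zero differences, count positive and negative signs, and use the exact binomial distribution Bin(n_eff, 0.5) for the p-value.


Step 1: Discard zero differences. Original n = 11; n_eff = number of nonzero differences = 9.
Nonzero differences (with sign): +7, +3, -8, -2, -8, +4, +3, +2, +4
Step 2: Count signs: positive = 6, negative = 3.
Step 3: Under H0: P(positive) = 0.5, so the number of positives S ~ Bin(9, 0.5).
Step 4: Two-sided exact p-value = sum of Bin(9,0.5) probabilities at or below the observed probability = 0.507812.
Step 5: alpha = 0.05. fail to reject H0.

n_eff = 9, pos = 6, neg = 3, p = 0.507812, fail to reject H0.


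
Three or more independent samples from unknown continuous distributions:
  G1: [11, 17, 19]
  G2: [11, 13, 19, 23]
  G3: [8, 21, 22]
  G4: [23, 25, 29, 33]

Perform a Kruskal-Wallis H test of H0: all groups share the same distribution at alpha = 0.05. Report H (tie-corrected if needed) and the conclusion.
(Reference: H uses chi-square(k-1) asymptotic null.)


Step 1: Combine all N = 14 observations and assign midranks.
sorted (value, group, rank): (8,G3,1), (11,G1,2.5), (11,G2,2.5), (13,G2,4), (17,G1,5), (19,G1,6.5), (19,G2,6.5), (21,G3,8), (22,G3,9), (23,G2,10.5), (23,G4,10.5), (25,G4,12), (29,G4,13), (33,G4,14)
Step 2: Sum ranks within each group.
R_1 = 14 (n_1 = 3)
R_2 = 23.5 (n_2 = 4)
R_3 = 18 (n_3 = 3)
R_4 = 49.5 (n_4 = 4)
Step 3: H = 12/(N(N+1)) * sum(R_i^2/n_i) - 3(N+1)
     = 12/(14*15) * (14^2/3 + 23.5^2/4 + 18^2/3 + 49.5^2/4) - 3*15
     = 0.057143 * 923.958 - 45
     = 7.797619.
Step 4: Ties present; correction factor C = 1 - 18/(14^3 - 14) = 0.993407. Corrected H = 7.797619 / 0.993407 = 7.849373.
Step 5: Under H0, H ~ chi^2(3); p-value = 0.049229.
Step 6: alpha = 0.05. reject H0.

H = 7.8494, df = 3, p = 0.049229, reject H0.


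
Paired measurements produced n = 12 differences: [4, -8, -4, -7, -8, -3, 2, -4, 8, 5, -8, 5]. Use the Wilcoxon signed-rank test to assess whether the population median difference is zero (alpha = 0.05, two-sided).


Step 1: Drop any zero differences (none here) and take |d_i|.
|d| = [4, 8, 4, 7, 8, 3, 2, 4, 8, 5, 8, 5]
Step 2: Midrank |d_i| (ties get averaged ranks).
ranks: |4|->4, |8|->10.5, |4|->4, |7|->8, |8|->10.5, |3|->2, |2|->1, |4|->4, |8|->10.5, |5|->6.5, |8|->10.5, |5|->6.5
Step 3: Attach original signs; sum ranks with positive sign and with negative sign.
W+ = 4 + 1 + 10.5 + 6.5 + 6.5 = 28.5
W- = 10.5 + 4 + 8 + 10.5 + 2 + 4 + 10.5 = 49.5
(Check: W+ + W- = 78 should equal n(n+1)/2 = 78.)
Step 4: Test statistic W = min(W+, W-) = 28.5.
Step 5: Ties in |d|, so use the tie-corrected normal approximation.
        E[W] = n(n+1)/4 = 12*13/4 = 39.
        Tie groups: |d|=4 (t=3), |d|=5 (t=2), |d|=8 (t=4); sum(t^3 - t) = 90.
        Var[W] = n(n+1)(2n+1)/24 - sum(t^3-t)/48 = 3900/24 - 90/48 = 160.625.
        z = (W - E[W]) / sqrt(Var[W]) = (28.5 - 39) / 12.6738 = -0.8285.
        Two-sided p = 2*Phi(z) = 0.407398.
Step 6: alpha = 0.05. fail to reject H0.

W+ = 28.5, W- = 49.5, W = min = 28.5, p = 0.407398, fail to reject H0.


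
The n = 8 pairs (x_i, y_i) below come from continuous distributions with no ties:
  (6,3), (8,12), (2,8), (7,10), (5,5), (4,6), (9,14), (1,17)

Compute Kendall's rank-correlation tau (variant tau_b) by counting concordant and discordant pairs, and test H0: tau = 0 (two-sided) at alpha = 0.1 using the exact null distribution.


Step 1: Enumerate the 28 unordered pairs (i,j) with i<j and classify each by sign(x_j-x_i) * sign(y_j-y_i).
  (1,2):dx=+2,dy=+9->C; (1,3):dx=-4,dy=+5->D; (1,4):dx=+1,dy=+7->C; (1,5):dx=-1,dy=+2->D
  (1,6):dx=-2,dy=+3->D; (1,7):dx=+3,dy=+11->C; (1,8):dx=-5,dy=+14->D; (2,3):dx=-6,dy=-4->C
  (2,4):dx=-1,dy=-2->C; (2,5):dx=-3,dy=-7->C; (2,6):dx=-4,dy=-6->C; (2,7):dx=+1,dy=+2->C
  (2,8):dx=-7,dy=+5->D; (3,4):dx=+5,dy=+2->C; (3,5):dx=+3,dy=-3->D; (3,6):dx=+2,dy=-2->D
  (3,7):dx=+7,dy=+6->C; (3,8):dx=-1,dy=+9->D; (4,5):dx=-2,dy=-5->C; (4,6):dx=-3,dy=-4->C
  (4,7):dx=+2,dy=+4->C; (4,8):dx=-6,dy=+7->D; (5,6):dx=-1,dy=+1->D; (5,7):dx=+4,dy=+9->C
  (5,8):dx=-4,dy=+12->D; (6,7):dx=+5,dy=+8->C; (6,8):dx=-3,dy=+11->D; (7,8):dx=-8,dy=+3->D
Step 2: C = 15, D = 13, total pairs = 28.
Step 3: tau = (C - D)/(n(n-1)/2) = (15 - 13)/28 = 0.071429.
Step 4: Exact two-sided p-value (enumerate n! = 40320 permutations of y under H0): p = 0.904861.
Step 5: alpha = 0.1. fail to reject H0.

tau_b = 0.0714 (C=15, D=13), p = 0.904861, fail to reject H0.
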